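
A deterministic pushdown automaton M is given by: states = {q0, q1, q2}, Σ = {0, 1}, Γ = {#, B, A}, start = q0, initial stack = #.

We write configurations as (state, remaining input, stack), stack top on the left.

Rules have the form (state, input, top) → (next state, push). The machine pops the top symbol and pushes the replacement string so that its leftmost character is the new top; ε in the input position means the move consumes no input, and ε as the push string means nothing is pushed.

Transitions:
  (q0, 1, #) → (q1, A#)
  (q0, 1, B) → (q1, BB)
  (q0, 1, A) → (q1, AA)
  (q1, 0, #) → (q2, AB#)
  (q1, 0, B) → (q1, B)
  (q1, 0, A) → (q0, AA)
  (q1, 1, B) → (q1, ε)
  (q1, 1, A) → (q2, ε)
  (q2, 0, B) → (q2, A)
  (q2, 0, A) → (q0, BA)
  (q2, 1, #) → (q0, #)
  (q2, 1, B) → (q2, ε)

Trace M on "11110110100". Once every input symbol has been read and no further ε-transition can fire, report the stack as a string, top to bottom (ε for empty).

BBAA#

(q0, 11110110100, #) ⊢ (q1, 1110110100, A#) ⊢ (q2, 110110100, #) ⊢ (q0, 10110100, #) ⊢ (q1, 0110100, A#) ⊢ (q0, 110100, AA#) ⊢ (q1, 10100, AAA#) ⊢ (q2, 0100, AA#) ⊢ (q0, 100, BAA#) ⊢ (q1, 00, BBAA#) ⊢ (q1, 0, BBAA#) ⊢ (q1, ε, BBAA#)
All input consumed in state q1 with stack BBAA#.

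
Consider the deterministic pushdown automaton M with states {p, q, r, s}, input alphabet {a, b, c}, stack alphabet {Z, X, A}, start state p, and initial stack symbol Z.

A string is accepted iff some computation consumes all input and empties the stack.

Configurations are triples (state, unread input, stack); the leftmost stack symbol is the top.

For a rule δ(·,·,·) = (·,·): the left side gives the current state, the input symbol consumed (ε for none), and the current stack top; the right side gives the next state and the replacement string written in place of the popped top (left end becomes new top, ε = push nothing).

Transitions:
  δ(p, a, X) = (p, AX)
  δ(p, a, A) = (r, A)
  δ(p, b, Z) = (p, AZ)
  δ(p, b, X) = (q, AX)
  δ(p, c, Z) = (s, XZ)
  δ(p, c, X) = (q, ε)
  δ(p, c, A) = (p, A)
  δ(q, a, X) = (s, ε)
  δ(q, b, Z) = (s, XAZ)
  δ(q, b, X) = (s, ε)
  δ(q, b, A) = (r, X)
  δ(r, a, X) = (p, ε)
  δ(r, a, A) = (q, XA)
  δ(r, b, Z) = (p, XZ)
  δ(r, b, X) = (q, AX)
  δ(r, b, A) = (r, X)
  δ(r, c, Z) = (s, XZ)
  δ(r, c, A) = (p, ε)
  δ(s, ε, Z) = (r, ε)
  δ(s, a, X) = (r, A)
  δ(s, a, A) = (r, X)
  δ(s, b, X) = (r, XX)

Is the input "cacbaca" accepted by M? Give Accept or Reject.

(p, cacbaca, Z) ⊢ (s, acbaca, XZ) ⊢ (r, cbaca, AZ) ⊢ (p, baca, Z) ⊢ (p, aca, AZ) ⊢ (r, ca, AZ) ⊢ (p, a, Z)
No transition applies at (p, a, Z); input not fully consumed.

Reject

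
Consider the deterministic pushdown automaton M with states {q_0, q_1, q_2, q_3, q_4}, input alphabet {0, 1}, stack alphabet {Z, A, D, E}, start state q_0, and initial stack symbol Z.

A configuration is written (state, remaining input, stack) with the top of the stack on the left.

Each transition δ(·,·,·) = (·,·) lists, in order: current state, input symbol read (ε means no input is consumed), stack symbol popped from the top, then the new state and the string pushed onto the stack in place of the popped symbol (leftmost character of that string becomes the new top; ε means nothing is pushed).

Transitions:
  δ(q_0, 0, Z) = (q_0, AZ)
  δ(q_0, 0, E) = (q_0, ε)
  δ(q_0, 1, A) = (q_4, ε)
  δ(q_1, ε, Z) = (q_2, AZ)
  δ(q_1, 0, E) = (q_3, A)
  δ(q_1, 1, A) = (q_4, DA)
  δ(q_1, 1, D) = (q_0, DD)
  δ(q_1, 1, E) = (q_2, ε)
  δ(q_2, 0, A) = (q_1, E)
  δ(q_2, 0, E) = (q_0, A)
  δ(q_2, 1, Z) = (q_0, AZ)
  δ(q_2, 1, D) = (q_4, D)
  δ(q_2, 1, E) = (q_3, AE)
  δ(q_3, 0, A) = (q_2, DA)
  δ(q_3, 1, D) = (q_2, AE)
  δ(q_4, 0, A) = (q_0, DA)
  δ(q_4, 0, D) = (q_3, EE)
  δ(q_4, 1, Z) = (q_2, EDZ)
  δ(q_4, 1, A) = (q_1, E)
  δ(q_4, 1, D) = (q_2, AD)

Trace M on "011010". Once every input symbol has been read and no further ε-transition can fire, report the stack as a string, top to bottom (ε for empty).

(q_0, 011010, Z)
  read 0, top Z: go to q_0, push AZ → (q_0, 11010, AZ)
  read 1, top A: go to q_4, push ε → (q_4, 1010, Z)
  read 1, top Z: go to q_2, push EDZ → (q_2, 010, EDZ)
  read 0, top E: go to q_0, push A → (q_0, 10, ADZ)
  read 1, top A: go to q_4, push ε → (q_4, 0, DZ)
  read 0, top D: go to q_3, push EE → (q_3, ε, EEZ)
All input consumed in state q_3 with stack EEZ.

EEZ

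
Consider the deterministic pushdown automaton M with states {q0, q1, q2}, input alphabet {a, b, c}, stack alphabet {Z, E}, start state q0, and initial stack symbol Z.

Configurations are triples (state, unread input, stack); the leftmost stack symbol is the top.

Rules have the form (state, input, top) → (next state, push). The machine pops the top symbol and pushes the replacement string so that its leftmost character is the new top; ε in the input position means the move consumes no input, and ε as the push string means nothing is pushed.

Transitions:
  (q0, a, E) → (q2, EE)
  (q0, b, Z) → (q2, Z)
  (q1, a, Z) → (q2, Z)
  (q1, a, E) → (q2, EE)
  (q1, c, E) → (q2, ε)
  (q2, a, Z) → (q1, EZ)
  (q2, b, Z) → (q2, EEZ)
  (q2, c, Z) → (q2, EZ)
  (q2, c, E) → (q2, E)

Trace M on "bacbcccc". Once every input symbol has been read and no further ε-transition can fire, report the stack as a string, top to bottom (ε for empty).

(q0, bacbcccc, Z) ⊢ (q2, acbcccc, Z) ⊢ (q1, cbcccc, EZ) ⊢ (q2, bcccc, Z) ⊢ (q2, cccc, EEZ) ⊢ (q2, ccc, EEZ) ⊢ (q2, cc, EEZ) ⊢ (q2, c, EEZ) ⊢ (q2, ε, EEZ)
All input consumed in state q2 with stack EEZ.

EEZ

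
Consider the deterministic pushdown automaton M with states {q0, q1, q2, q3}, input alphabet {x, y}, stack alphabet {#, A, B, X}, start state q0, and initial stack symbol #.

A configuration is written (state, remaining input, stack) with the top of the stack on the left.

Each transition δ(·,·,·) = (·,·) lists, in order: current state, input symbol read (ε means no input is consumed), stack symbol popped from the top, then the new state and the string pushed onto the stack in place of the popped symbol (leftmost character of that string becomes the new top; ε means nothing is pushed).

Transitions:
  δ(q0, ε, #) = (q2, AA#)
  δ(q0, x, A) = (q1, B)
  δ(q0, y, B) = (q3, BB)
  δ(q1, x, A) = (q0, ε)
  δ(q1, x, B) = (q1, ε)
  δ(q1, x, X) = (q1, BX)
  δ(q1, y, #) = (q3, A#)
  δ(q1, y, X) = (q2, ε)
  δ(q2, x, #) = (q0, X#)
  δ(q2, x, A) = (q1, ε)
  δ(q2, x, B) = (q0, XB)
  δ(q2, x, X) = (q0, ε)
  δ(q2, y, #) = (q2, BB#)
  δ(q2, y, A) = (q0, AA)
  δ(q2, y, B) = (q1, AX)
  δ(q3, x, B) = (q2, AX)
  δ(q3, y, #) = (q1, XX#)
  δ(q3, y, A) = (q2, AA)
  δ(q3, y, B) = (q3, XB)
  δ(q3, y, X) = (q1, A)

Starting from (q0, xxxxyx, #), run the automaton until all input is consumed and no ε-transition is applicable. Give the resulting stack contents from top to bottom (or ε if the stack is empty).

BAA#

(q0, xxxxyx, #) ⊢ (q2, xxxxyx, AA#) ⊢ (q1, xxxyx, A#) ⊢ (q0, xxyx, #) ⊢ (q2, xxyx, AA#) ⊢ (q1, xyx, A#) ⊢ (q0, yx, #) ⊢ (q2, yx, AA#) ⊢ (q0, x, AAA#) ⊢ (q1, ε, BAA#)
All input consumed in state q1 with stack BAA#.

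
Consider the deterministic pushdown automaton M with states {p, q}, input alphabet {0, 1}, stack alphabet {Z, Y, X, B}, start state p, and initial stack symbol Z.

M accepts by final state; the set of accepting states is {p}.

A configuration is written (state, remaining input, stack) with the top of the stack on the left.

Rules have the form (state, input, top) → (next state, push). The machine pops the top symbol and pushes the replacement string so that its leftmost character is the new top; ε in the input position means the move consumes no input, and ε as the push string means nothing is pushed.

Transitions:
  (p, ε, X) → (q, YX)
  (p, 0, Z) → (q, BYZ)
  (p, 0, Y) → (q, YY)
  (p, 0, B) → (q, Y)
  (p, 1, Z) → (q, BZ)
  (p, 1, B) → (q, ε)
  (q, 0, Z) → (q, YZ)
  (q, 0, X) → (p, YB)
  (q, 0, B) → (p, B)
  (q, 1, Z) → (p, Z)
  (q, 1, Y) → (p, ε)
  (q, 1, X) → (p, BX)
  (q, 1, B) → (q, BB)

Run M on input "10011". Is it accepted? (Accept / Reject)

(p, 10011, Z)
  read 1, top Z: go to q, push BZ → (q, 0011, BZ)
  read 0, top B: go to p, push B → (p, 011, BZ)
  read 0, top B: go to q, push Y → (q, 11, YZ)
  read 1, top Y: go to p, push ε → (p, 1, Z)
  read 1, top Z: go to q, push BZ → (q, ε, BZ)
All input consumed; state q ∉ F and no further ε-move applies.

Reject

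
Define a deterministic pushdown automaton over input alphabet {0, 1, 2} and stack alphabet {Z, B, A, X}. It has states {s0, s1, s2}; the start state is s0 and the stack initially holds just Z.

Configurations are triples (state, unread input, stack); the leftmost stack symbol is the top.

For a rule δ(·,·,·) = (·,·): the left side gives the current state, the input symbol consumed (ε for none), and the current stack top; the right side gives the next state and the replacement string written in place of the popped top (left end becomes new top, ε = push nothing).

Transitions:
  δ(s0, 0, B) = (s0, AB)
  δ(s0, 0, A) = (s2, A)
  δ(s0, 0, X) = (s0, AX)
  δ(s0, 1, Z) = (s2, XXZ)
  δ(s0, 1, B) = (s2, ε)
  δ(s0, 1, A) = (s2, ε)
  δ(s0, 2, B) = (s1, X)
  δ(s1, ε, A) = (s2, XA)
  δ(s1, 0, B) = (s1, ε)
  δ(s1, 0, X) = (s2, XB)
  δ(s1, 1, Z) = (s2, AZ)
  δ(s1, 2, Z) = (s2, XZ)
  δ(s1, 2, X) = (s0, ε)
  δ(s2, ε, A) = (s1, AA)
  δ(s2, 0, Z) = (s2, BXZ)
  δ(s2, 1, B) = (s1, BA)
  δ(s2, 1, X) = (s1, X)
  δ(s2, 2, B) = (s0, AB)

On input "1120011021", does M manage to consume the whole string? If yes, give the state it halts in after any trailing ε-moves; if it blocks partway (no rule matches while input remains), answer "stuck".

stuck

(s0, 1120011021, Z)
  read 1, top Z: go to s2, push XXZ → (s2, 120011021, XXZ)
  read 1, top X: go to s1, push X → (s1, 20011021, XXZ)
  read 2, top X: go to s0, push ε → (s0, 0011021, XZ)
  read 0, top X: go to s0, push AX → (s0, 011021, AXZ)
  read 0, top A: go to s2, push A → (s2, 11021, AXZ)
  ε-move, top A: go to s1, push AA → (s1, 11021, AAXZ)
  ε-move, top A: go to s2, push XA → (s2, 11021, XAAXZ)
  read 1, top X: go to s1, push X → (s1, 1021, XAAXZ)
No transition for (s1, 1, top X); M blocks with input 1021 remaining.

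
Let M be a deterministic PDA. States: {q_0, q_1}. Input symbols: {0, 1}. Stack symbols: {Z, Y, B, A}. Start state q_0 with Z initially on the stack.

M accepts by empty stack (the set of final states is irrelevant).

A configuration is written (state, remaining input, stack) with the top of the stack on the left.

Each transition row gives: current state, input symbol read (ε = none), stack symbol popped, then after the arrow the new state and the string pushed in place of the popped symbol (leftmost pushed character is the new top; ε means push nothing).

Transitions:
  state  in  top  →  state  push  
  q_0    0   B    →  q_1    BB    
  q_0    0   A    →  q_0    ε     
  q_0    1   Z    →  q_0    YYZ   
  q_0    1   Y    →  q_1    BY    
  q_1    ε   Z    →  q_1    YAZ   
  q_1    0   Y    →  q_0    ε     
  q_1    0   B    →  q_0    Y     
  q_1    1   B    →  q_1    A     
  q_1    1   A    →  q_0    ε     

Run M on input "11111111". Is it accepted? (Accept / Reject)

(q_0, 11111111, Z)
  read 1, top Z: go to q_0, push YYZ → (q_0, 1111111, YYZ)
  read 1, top Y: go to q_1, push BY → (q_1, 111111, BYYZ)
  read 1, top B: go to q_1, push A → (q_1, 11111, AYYZ)
  read 1, top A: go to q_0, push ε → (q_0, 1111, YYZ)
  read 1, top Y: go to q_1, push BY → (q_1, 111, BYYZ)
  read 1, top B: go to q_1, push A → (q_1, 11, AYYZ)
  read 1, top A: go to q_0, push ε → (q_0, 1, YYZ)
  read 1, top Y: go to q_1, push BY → (q_1, ε, BYYZ)
All input consumed; stack is BYYZ, not empty, and no further ε-move applies.

Reject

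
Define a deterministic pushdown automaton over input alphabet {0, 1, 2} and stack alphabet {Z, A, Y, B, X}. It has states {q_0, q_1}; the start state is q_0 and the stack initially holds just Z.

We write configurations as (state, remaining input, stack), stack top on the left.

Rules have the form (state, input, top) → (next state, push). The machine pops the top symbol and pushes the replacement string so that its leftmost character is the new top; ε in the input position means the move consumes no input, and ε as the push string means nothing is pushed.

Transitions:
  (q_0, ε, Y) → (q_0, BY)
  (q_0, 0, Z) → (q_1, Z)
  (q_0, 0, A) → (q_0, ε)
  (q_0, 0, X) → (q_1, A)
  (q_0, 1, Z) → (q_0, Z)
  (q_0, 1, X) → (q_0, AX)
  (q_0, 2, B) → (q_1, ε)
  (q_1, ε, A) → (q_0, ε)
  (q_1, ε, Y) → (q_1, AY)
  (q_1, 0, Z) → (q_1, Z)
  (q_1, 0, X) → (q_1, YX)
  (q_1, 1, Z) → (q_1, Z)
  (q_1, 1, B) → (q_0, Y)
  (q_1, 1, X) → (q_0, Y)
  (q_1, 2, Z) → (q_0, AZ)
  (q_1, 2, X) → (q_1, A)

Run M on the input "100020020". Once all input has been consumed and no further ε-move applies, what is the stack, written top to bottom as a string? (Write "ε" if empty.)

Z

(q_0, 100020020, Z)
  read 1, top Z: go to q_0, push Z → (q_0, 00020020, Z)
  read 0, top Z: go to q_1, push Z → (q_1, 0020020, Z)
  read 0, top Z: go to q_1, push Z → (q_1, 020020, Z)
  read 0, top Z: go to q_1, push Z → (q_1, 20020, Z)
  read 2, top Z: go to q_0, push AZ → (q_0, 0020, AZ)
  read 0, top A: go to q_0, push ε → (q_0, 020, Z)
  read 0, top Z: go to q_1, push Z → (q_1, 20, Z)
  read 2, top Z: go to q_0, push AZ → (q_0, 0, AZ)
  read 0, top A: go to q_0, push ε → (q_0, ε, Z)
All input consumed in state q_0 with stack Z.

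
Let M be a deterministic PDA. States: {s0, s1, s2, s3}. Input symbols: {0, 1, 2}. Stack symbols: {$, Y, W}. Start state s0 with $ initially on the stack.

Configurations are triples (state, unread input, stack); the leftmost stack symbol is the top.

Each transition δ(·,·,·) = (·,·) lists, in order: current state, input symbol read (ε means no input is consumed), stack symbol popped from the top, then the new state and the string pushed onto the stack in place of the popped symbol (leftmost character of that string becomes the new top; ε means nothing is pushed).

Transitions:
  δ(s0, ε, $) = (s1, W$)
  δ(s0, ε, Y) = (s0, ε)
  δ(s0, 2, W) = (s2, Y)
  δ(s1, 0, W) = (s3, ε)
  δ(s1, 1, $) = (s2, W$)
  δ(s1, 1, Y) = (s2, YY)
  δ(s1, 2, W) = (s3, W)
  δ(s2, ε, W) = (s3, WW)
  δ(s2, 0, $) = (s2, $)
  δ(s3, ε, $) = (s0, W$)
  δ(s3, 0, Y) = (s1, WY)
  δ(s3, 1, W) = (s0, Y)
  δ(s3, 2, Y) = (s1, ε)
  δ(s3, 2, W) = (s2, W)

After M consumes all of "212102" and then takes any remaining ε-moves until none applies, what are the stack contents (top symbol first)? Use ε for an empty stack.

Y$

(s0, 212102, $)
  ε-move, top $: go to s1, push W$ → (s1, 212102, W$)
  read 2, top W: go to s3, push W → (s3, 12102, W$)
  read 1, top W: go to s0, push Y → (s0, 2102, Y$)
  ε-move, top Y: go to s0, push ε → (s0, 2102, $)
  ε-move, top $: go to s1, push W$ → (s1, 2102, W$)
  read 2, top W: go to s3, push W → (s3, 102, W$)
  read 1, top W: go to s0, push Y → (s0, 02, Y$)
  ε-move, top Y: go to s0, push ε → (s0, 02, $)
  ε-move, top $: go to s1, push W$ → (s1, 02, W$)
  read 0, top W: go to s3, push ε → (s3, 2, $)
  ε-move, top $: go to s0, push W$ → (s0, 2, W$)
  read 2, top W: go to s2, push Y → (s2, ε, Y$)
All input consumed in state s2 with stack Y$.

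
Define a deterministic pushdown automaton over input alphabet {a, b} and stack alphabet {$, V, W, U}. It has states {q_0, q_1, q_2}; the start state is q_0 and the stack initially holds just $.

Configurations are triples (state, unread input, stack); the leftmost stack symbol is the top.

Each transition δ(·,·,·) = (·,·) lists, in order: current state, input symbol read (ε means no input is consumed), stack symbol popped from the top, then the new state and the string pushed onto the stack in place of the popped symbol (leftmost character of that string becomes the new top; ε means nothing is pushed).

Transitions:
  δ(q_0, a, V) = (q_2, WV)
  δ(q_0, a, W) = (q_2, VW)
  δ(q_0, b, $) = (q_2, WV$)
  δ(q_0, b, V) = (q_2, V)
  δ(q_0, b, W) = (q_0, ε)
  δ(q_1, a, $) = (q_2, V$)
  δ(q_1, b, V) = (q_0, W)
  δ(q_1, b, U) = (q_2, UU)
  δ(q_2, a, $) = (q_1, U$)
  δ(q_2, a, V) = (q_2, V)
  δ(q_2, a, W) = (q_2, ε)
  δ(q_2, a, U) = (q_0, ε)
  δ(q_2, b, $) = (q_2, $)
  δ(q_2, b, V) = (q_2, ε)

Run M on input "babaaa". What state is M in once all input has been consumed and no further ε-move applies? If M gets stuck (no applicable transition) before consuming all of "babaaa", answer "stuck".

stuck

(q_0, babaaa, $) ⊢ (q_2, abaaa, WV$) ⊢ (q_2, baaa, V$) ⊢ (q_2, aaa, $) ⊢ (q_1, aa, U$)
No transition for (q_1, a, top U); M blocks with input aa remaining.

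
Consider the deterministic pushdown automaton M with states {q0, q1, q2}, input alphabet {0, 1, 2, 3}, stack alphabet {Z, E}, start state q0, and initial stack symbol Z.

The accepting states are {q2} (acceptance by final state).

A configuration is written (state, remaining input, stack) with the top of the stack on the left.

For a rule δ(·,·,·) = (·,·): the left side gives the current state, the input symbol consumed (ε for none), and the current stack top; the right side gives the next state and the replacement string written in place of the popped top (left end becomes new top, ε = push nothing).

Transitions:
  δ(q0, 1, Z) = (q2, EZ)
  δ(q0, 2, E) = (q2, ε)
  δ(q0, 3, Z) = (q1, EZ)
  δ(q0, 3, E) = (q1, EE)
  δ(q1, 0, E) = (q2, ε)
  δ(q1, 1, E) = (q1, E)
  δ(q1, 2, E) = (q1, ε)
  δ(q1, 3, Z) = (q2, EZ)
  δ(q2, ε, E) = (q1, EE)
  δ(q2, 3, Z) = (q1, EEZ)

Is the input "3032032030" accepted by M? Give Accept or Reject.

Accept

(q0, 3032032030, Z)
  read 3, top Z: go to q1, push EZ → (q1, 032032030, EZ)
  read 0, top E: go to q2, push ε → (q2, 32032030, Z)
  read 3, top Z: go to q1, push EEZ → (q1, 2032030, EEZ)
  read 2, top E: go to q1, push ε → (q1, 032030, EZ)
  read 0, top E: go to q2, push ε → (q2, 32030, Z)
  read 3, top Z: go to q1, push EEZ → (q1, 2030, EEZ)
  read 2, top E: go to q1, push ε → (q1, 030, EZ)
  read 0, top E: go to q2, push ε → (q2, 30, Z)
  read 3, top Z: go to q1, push EEZ → (q1, 0, EEZ)
  read 0, top E: go to q2, push ε → (q2, ε, EZ)
All input consumed; state q2 ∈ F.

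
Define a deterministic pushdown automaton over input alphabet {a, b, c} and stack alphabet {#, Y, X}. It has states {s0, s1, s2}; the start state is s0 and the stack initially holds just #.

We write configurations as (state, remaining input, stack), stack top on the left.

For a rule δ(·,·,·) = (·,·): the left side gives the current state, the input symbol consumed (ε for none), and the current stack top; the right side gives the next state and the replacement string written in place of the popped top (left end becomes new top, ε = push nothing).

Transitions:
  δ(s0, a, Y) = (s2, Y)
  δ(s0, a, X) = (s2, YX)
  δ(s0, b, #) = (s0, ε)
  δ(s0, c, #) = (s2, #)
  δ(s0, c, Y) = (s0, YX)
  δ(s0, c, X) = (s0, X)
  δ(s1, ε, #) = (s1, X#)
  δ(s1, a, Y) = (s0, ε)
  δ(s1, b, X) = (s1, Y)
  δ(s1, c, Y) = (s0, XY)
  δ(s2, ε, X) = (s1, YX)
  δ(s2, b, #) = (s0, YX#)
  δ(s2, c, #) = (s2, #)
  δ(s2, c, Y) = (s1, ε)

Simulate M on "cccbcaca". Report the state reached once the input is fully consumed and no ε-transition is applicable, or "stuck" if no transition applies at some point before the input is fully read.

stuck

(s0, cccbcaca, #)
  read c, top #: go to s2, push # → (s2, ccbcaca, #)
  read c, top #: go to s2, push # → (s2, cbcaca, #)
  read c, top #: go to s2, push # → (s2, bcaca, #)
  read b, top #: go to s0, push YX# → (s0, caca, YX#)
  read c, top Y: go to s0, push YX → (s0, aca, YXX#)
  read a, top Y: go to s2, push Y → (s2, ca, YXX#)
  read c, top Y: go to s1, push ε → (s1, a, XX#)
No transition for (s1, a, top X); M blocks with input a remaining.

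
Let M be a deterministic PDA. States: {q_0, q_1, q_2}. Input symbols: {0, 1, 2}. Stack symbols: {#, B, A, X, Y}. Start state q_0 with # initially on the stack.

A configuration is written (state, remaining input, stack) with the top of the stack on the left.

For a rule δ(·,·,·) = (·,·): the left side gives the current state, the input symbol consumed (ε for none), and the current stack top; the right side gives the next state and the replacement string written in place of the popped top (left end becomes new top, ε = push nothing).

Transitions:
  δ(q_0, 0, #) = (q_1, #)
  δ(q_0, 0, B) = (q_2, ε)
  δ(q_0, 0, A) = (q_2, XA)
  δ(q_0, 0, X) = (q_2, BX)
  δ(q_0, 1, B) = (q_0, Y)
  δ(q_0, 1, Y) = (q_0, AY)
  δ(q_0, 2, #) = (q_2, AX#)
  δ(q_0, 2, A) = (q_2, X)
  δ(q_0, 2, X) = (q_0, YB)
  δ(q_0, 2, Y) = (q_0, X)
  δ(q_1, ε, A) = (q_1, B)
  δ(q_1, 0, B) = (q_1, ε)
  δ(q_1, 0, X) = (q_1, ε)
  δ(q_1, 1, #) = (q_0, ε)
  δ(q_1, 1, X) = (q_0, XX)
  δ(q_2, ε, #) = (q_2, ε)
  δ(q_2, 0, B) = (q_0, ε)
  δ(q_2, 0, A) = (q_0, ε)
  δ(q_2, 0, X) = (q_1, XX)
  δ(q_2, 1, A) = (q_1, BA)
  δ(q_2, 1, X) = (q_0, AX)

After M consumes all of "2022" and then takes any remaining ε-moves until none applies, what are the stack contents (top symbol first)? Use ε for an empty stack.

XB#

(q_0, 2022, #)
  read 2, top #: go to q_2, push AX# → (q_2, 022, AX#)
  read 0, top A: go to q_0, push ε → (q_0, 22, X#)
  read 2, top X: go to q_0, push YB → (q_0, 2, YB#)
  read 2, top Y: go to q_0, push X → (q_0, ε, XB#)
All input consumed in state q_0 with stack XB#.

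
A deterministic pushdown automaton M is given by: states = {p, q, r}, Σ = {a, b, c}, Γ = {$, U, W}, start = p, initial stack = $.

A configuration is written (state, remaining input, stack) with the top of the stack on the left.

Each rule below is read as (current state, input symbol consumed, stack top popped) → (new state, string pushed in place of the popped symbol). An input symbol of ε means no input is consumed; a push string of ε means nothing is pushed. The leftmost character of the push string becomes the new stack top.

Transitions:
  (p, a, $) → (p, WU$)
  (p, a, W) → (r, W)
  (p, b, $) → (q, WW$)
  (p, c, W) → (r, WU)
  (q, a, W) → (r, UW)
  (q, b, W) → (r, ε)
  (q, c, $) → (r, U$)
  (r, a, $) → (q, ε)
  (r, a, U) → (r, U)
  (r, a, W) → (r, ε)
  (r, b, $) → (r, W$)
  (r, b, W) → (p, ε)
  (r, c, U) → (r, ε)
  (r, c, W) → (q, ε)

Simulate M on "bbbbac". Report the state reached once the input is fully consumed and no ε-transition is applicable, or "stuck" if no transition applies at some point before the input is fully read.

r

(p, bbbbac, $) ⊢ (q, bbbac, WW$) ⊢ (r, bbac, W$) ⊢ (p, bac, $) ⊢ (q, ac, WW$) ⊢ (r, c, UWW$) ⊢ (r, ε, WW$)
All input consumed; M is in state r.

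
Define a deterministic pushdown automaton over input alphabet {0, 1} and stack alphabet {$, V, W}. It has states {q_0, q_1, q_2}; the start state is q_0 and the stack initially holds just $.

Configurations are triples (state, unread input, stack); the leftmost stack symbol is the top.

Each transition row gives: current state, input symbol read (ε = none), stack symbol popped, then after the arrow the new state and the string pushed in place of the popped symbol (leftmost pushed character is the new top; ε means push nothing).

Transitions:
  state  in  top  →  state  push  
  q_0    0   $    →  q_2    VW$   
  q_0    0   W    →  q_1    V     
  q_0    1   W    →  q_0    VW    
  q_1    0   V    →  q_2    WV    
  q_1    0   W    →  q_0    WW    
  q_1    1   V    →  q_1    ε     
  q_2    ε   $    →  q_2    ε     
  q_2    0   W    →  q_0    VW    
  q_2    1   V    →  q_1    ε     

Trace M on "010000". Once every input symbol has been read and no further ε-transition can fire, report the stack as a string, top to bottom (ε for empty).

VWVW$

(q_0, 010000, $)
  read 0, top $: go to q_2, push VW$ → (q_2, 10000, VW$)
  read 1, top V: go to q_1, push ε → (q_1, 0000, W$)
  read 0, top W: go to q_0, push WW → (q_0, 000, WW$)
  read 0, top W: go to q_1, push V → (q_1, 00, VW$)
  read 0, top V: go to q_2, push WV → (q_2, 0, WVW$)
  read 0, top W: go to q_0, push VW → (q_0, ε, VWVW$)
All input consumed in state q_0 with stack VWVW$.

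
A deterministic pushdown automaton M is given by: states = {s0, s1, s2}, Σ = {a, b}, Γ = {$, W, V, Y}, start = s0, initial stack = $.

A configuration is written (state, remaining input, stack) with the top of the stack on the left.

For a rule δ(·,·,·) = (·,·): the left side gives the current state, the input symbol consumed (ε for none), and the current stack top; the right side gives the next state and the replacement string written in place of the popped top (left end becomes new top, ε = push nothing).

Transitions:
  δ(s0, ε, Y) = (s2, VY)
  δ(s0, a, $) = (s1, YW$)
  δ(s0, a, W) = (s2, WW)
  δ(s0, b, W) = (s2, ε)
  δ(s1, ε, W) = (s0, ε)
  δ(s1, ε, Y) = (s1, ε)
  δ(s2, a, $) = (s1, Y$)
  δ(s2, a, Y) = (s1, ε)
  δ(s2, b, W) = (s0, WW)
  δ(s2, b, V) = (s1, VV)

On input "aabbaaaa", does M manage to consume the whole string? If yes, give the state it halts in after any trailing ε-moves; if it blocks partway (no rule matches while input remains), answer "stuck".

(s0, aabbaaaa, $)
  read a, top $: go to s1, push YW$ → (s1, abbaaaa, YW$)
  ε-move, top Y: go to s1, push ε → (s1, abbaaaa, W$)
  ε-move, top W: go to s0, push ε → (s0, abbaaaa, $)
  read a, top $: go to s1, push YW$ → (s1, bbaaaa, YW$)
  ε-move, top Y: go to s1, push ε → (s1, bbaaaa, W$)
  ε-move, top W: go to s0, push ε → (s0, bbaaaa, $)
No transition for (s0, b, top $); M blocks with input bbaaaa remaining.

stuck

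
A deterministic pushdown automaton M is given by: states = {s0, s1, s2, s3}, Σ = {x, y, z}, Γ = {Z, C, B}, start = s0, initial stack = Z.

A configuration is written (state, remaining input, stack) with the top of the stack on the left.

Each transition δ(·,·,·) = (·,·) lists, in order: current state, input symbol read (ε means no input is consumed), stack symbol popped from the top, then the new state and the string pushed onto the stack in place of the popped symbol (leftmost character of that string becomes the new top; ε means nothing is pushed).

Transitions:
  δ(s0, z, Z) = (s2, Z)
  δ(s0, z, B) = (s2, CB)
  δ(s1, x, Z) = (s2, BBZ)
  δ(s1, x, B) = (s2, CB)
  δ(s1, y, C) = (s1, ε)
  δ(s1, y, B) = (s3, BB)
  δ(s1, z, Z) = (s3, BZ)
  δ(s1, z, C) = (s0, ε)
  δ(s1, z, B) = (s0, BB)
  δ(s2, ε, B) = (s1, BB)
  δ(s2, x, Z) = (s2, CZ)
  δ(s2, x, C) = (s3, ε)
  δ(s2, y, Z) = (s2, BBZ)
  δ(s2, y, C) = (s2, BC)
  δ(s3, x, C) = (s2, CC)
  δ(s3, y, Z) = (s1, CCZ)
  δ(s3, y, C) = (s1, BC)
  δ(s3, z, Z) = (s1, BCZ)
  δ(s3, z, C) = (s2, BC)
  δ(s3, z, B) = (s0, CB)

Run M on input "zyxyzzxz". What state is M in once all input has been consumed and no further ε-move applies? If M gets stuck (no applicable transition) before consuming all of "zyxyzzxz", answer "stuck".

s0

(s0, zyxyzzxz, Z) ⊢ (s2, yxyzzxz, Z) ⊢ (s2, xyzzxz, BBZ) ⊢ (s1, xyzzxz, BBBZ) ⊢ (s2, yzzxz, CBBBZ) ⊢ (s2, zzxz, BCBBBZ) ⊢ (s1, zzxz, BBCBBBZ) ⊢ (s0, zxz, BBBCBBBZ) ⊢ (s2, xz, CBBBCBBBZ) ⊢ (s3, z, BBBCBBBZ) ⊢ (s0, ε, CBBBCBBBZ)
All input consumed; M is in state s0.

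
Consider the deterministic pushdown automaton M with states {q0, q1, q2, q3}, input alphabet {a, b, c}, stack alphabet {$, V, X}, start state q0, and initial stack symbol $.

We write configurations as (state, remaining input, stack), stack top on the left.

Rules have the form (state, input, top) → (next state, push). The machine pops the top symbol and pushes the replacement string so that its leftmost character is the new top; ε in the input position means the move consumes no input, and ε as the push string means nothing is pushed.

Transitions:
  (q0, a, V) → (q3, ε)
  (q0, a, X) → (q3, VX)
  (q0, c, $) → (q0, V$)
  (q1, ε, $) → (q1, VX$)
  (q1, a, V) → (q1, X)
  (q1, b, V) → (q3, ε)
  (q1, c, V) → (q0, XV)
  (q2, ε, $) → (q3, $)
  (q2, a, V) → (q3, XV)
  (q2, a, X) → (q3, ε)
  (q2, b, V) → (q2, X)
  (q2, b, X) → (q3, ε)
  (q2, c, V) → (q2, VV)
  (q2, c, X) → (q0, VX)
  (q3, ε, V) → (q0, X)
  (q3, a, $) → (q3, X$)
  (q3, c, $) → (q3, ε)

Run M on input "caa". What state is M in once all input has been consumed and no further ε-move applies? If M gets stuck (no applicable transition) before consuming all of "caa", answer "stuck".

q3

(q0, caa, $)
  read c, top $: go to q0, push V$ → (q0, aa, V$)
  read a, top V: go to q3, push ε → (q3, a, $)
  read a, top $: go to q3, push X$ → (q3, ε, X$)
All input consumed; M is in state q3.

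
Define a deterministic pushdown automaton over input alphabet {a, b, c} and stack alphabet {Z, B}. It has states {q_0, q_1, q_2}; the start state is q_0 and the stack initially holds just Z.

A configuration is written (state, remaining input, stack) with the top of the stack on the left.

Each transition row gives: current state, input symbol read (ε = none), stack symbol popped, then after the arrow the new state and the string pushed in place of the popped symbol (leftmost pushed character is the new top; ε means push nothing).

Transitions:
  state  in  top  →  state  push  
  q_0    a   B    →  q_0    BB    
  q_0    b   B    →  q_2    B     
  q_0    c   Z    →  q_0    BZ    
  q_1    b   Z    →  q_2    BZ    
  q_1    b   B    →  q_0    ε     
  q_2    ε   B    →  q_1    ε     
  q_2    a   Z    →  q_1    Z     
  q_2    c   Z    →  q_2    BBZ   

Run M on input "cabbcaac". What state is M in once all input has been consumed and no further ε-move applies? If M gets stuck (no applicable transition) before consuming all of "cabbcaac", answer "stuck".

(q_0, cabbcaac, Z) ⊢ (q_0, abbcaac, BZ) ⊢ (q_0, bbcaac, BBZ) ⊢ (q_2, bcaac, BBZ) ⊢ (q_1, bcaac, BZ) ⊢ (q_0, caac, Z) ⊢ (q_0, aac, BZ) ⊢ (q_0, ac, BBZ) ⊢ (q_0, c, BBBZ)
No transition for (q_0, c, top B); M blocks with input c remaining.

stuck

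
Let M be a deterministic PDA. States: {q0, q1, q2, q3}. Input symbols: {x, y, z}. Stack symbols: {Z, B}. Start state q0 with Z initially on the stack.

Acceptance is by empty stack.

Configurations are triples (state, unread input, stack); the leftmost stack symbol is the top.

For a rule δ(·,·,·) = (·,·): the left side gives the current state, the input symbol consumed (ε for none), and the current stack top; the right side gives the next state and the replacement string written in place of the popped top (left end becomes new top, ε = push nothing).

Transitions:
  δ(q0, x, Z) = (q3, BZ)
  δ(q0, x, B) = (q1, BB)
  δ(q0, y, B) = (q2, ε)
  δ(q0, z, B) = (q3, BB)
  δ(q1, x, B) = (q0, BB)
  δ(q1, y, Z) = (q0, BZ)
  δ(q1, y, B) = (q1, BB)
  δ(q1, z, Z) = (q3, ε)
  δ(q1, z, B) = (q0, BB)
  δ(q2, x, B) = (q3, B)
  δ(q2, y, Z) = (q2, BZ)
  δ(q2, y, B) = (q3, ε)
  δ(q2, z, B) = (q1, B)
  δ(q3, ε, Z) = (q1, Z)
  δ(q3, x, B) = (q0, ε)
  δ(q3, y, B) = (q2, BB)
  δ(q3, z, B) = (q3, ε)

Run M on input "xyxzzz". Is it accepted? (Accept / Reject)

(q0, xyxzzz, Z)
  read x, top Z: go to q3, push BZ → (q3, yxzzz, BZ)
  read y, top B: go to q2, push BB → (q2, xzzz, BBZ)
  read x, top B: go to q3, push B → (q3, zzz, BBZ)
  read z, top B: go to q3, push ε → (q3, zz, BZ)
  read z, top B: go to q3, push ε → (q3, z, Z)
  ε-move, top Z: go to q1, push Z → (q1, z, Z)
  read z, top Z: go to q3, push ε → (q3, ε, ε)
All input consumed and the stack is empty.

Accept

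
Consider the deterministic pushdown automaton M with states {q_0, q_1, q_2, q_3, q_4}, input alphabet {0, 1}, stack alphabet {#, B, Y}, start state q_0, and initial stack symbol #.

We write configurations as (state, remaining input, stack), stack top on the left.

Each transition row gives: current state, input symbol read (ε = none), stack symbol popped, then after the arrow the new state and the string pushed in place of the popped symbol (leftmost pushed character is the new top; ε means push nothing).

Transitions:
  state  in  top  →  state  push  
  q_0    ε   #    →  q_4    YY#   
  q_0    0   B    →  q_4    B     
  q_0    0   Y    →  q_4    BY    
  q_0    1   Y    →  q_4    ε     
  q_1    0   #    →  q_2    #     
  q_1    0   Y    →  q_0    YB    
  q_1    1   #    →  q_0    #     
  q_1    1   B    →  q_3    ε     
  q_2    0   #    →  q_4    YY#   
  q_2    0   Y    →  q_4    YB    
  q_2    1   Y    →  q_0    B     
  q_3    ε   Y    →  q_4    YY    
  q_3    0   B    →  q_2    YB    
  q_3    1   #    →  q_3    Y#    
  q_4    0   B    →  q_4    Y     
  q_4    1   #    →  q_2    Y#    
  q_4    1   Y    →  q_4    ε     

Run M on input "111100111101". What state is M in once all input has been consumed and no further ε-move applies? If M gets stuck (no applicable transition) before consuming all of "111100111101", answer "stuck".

stuck

(q_0, 111100111101, #)
  ε-move, top #: go to q_4, push YY# → (q_4, 111100111101, YY#)
  read 1, top Y: go to q_4, push ε → (q_4, 11100111101, Y#)
  read 1, top Y: go to q_4, push ε → (q_4, 1100111101, #)
  read 1, top #: go to q_2, push Y# → (q_2, 100111101, Y#)
  read 1, top Y: go to q_0, push B → (q_0, 00111101, B#)
  read 0, top B: go to q_4, push B → (q_4, 0111101, B#)
  read 0, top B: go to q_4, push Y → (q_4, 111101, Y#)
  read 1, top Y: go to q_4, push ε → (q_4, 11101, #)
  read 1, top #: go to q_2, push Y# → (q_2, 1101, Y#)
  read 1, top Y: go to q_0, push B → (q_0, 101, B#)
No transition for (q_0, 1, top B); M blocks with input 101 remaining.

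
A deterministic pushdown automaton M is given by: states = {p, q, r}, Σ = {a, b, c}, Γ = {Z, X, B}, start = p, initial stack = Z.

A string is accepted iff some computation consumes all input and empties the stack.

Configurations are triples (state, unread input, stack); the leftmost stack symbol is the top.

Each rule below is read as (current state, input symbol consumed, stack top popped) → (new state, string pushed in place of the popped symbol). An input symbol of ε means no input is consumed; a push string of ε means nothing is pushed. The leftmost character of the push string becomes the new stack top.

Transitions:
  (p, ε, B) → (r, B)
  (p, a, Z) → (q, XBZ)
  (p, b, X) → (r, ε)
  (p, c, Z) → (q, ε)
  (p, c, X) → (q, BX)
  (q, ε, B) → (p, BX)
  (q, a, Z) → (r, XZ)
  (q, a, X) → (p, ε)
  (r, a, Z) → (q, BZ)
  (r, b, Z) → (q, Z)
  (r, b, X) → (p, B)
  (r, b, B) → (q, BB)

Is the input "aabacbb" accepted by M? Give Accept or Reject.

Reject

(p, aabacbb, Z) ⊢ (q, abacbb, XBZ) ⊢ (p, bacbb, BZ) ⊢ (r, bacbb, BZ) ⊢ (q, acbb, BBZ) ⊢ (p, acbb, BXBZ) ⊢ (r, acbb, BXBZ)
No transition applies at (r, acbb, BXBZ); input not fully consumed.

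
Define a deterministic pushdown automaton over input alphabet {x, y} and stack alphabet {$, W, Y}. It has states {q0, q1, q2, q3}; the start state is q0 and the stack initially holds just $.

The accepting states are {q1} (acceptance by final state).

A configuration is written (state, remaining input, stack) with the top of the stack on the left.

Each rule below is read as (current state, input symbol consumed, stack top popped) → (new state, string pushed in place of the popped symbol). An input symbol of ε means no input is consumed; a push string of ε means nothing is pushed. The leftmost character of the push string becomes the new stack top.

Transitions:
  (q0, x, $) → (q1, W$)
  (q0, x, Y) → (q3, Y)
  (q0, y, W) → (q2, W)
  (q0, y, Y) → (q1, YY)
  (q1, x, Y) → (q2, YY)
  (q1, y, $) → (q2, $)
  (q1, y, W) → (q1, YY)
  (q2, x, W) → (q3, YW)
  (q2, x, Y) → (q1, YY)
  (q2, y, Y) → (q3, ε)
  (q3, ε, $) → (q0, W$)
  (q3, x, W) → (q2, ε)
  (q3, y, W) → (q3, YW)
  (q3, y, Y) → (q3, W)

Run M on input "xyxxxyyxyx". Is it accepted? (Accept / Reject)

(q0, xyxxxyyxyx, $)
  read x, top $: go to q1, push W$ → (q1, yxxxyyxyx, W$)
  read y, top W: go to q1, push YY → (q1, xxxyyxyx, YY$)
  read x, top Y: go to q2, push YY → (q2, xxyyxyx, YYY$)
  read x, top Y: go to q1, push YY → (q1, xyyxyx, YYYY$)
  read x, top Y: go to q2, push YY → (q2, yyxyx, YYYYY$)
  read y, top Y: go to q3, push ε → (q3, yxyx, YYYY$)
  read y, top Y: go to q3, push W → (q3, xyx, WYYY$)
  read x, top W: go to q2, push ε → (q2, yx, YYY$)
  read y, top Y: go to q3, push ε → (q3, x, YY$)
No transition applies at (q3, x, YY$); input not fully consumed.

Reject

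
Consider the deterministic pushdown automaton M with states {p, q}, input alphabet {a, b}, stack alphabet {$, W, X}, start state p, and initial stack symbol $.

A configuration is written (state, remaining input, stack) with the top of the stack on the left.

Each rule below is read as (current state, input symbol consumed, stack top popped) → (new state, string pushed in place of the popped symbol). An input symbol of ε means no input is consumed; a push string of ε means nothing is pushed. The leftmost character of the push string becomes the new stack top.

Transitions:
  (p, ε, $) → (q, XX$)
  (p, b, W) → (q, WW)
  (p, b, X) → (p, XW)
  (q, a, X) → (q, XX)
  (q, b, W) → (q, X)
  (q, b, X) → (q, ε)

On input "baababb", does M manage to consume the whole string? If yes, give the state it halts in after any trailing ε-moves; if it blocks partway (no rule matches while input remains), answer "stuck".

(p, baababb, $)
  ε-move, top $: go to q, push XX$ → (q, baababb, XX$)
  read b, top X: go to q, push ε → (q, aababb, X$)
  read a, top X: go to q, push XX → (q, ababb, XX$)
  read a, top X: go to q, push XX → (q, babb, XXX$)
  read b, top X: go to q, push ε → (q, abb, XX$)
  read a, top X: go to q, push XX → (q, bb, XXX$)
  read b, top X: go to q, push ε → (q, b, XX$)
  read b, top X: go to q, push ε → (q, ε, X$)
All input consumed; M is in state q.

q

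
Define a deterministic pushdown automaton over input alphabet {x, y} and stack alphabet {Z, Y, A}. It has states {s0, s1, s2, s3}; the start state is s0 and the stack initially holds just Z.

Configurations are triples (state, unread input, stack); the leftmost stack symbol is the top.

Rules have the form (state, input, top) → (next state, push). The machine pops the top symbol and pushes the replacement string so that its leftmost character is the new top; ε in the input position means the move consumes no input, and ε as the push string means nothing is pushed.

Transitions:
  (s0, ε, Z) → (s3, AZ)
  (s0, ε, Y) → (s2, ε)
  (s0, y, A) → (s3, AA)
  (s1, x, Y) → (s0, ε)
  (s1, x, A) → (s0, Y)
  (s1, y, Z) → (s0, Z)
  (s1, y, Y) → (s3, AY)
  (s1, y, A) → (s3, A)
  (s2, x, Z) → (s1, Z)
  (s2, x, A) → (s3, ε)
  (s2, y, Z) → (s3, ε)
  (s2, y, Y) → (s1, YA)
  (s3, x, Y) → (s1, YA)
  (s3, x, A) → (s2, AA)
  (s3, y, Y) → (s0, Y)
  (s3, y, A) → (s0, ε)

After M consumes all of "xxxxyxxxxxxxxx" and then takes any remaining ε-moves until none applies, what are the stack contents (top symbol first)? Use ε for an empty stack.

AAZ

(s0, xxxxyxxxxxxxxx, Z) ⊢ (s3, xxxxyxxxxxxxxx, AZ) ⊢ (s2, xxxyxxxxxxxxx, AAZ) ⊢ (s3, xxyxxxxxxxxx, AZ) ⊢ (s2, xyxxxxxxxxx, AAZ) ⊢ (s3, yxxxxxxxxx, AZ) ⊢ (s0, xxxxxxxxx, Z) ⊢ (s3, xxxxxxxxx, AZ) ⊢ (s2, xxxxxxxx, AAZ) ⊢ (s3, xxxxxxx, AZ) ⊢ (s2, xxxxxx, AAZ) ⊢ (s3, xxxxx, AZ) ⊢ (s2, xxxx, AAZ) ⊢ (s3, xxx, AZ) ⊢ (s2, xx, AAZ) ⊢ (s3, x, AZ) ⊢ (s2, ε, AAZ)
All input consumed in state s2 with stack AAZ.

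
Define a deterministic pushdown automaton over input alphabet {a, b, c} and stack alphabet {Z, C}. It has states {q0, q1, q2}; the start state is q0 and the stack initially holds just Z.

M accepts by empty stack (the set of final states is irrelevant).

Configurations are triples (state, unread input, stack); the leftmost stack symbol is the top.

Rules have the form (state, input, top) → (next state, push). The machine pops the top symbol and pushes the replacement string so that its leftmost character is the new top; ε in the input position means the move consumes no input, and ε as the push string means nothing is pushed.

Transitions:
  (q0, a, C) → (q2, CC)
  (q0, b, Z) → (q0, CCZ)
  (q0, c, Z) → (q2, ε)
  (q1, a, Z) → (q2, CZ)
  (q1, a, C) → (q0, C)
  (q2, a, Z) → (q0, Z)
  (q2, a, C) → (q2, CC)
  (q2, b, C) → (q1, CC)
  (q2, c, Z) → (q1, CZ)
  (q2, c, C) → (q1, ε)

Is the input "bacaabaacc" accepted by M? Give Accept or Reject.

(q0, bacaabaacc, Z)
  read b, top Z: go to q0, push CCZ → (q0, acaabaacc, CCZ)
  read a, top C: go to q2, push CC → (q2, caabaacc, CCCZ)
  read c, top C: go to q1, push ε → (q1, aabaacc, CCZ)
  read a, top C: go to q0, push C → (q0, abaacc, CCZ)
  read a, top C: go to q2, push CC → (q2, baacc, CCCZ)
  read b, top C: go to q1, push CC → (q1, aacc, CCCCZ)
  read a, top C: go to q0, push C → (q0, acc, CCCCZ)
  read a, top C: go to q2, push CC → (q2, cc, CCCCCZ)
  read c, top C: go to q1, push ε → (q1, c, CCCCZ)
No transition applies at (q1, c, CCCCZ); input not fully consumed.

Reject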